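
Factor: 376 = 2^3*47^1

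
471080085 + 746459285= 1217539370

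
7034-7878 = - 844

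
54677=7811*7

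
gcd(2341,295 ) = 1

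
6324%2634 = 1056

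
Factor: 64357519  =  23^1*31^1*90263^1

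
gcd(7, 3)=1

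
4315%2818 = 1497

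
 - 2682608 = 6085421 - 8768029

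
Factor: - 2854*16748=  - 47798792 = - 2^3*53^1*79^1*1427^1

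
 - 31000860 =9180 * ( - 3377)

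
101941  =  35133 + 66808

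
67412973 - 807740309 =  - 740327336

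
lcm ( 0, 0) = 0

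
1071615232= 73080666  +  998534566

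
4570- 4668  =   - 98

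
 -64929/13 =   -  4995 + 6/13 =-4994.54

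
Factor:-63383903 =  - 11^1*5762173^1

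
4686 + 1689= 6375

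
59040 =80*738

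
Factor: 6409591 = 31^1*199^1*1039^1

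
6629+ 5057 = 11686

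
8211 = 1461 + 6750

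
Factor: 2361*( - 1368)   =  -2^3 * 3^3*19^1*787^1 =- 3229848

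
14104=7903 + 6201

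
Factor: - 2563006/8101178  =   - 1281503^1*4050589^( - 1) = - 1281503/4050589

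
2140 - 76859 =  - 74719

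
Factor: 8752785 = 3^1*5^1*583519^1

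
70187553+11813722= 82001275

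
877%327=223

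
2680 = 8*335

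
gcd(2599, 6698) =1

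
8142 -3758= 4384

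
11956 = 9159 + 2797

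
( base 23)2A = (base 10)56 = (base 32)1o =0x38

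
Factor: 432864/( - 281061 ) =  - 288/187 = - 2^5*3^2*11^ ( - 1 )* 17^( - 1 )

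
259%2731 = 259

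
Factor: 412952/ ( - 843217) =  - 2^3*17^(-1 )* 41^1*193^( - 1 )*257^ (-1)*1259^1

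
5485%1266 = 421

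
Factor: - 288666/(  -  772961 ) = 2^1 * 3^2 * 23^( - 1 )*29^1* 79^1*4801^( - 1)= 41238/110423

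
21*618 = 12978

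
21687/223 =21687/223 = 97.25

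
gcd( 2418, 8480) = 2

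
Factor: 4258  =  2^1*2129^1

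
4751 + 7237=11988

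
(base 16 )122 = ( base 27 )AK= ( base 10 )290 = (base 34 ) 8i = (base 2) 100100010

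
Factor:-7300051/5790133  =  - 11^2*523^(  -  1) * 11071^( - 1)*60331^1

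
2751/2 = 1375 + 1/2 = 1375.50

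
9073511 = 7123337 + 1950174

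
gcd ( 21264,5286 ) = 6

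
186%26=4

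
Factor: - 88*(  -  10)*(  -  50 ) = - 2^5*5^3*11^1 = - 44000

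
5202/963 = 578/107 = 5.40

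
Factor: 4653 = 3^2*11^1*47^1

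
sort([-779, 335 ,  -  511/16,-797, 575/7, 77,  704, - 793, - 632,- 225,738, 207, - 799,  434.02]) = [-799, - 797, - 793, - 779, - 632,  -  225, - 511/16,77, 575/7, 207 , 335, 434.02,704,738 ] 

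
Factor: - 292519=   -  17^1* 17207^1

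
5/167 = 5/167 = 0.03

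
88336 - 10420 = 77916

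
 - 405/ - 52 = 7  +  41/52 = 7.79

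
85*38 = 3230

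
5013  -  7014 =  - 2001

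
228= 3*76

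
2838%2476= 362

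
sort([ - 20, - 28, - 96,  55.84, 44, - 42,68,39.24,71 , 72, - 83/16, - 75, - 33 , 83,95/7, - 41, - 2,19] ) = [ - 96, - 75,  -  42, - 41, - 33, - 28, - 20, - 83/16, - 2,  95/7,  19,39.24,44,55.84, 68, 71, 72, 83 ] 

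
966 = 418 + 548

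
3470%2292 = 1178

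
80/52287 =80/52287  =  0.00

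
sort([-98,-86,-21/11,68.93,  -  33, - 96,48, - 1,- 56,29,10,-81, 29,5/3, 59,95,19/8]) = [  -  98, - 96, - 86,- 81, - 56, - 33,- 21/11 ,-1,5/3,19/8, 10 , 29,  29,48,59,68.93, 95 ]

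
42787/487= 87 + 418/487 = 87.86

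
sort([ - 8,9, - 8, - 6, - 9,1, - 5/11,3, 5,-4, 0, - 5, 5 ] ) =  [ - 9, - 8,-8 , - 6, - 5, - 4, - 5/11, 0,1 , 3, 5, 5, 9]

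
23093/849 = 23093/849 =27.20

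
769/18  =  769/18 = 42.72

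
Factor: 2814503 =17^1*165559^1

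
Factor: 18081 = 3^2*7^2*41^1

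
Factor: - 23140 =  - 2^2*5^1*  13^1*89^1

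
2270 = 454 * 5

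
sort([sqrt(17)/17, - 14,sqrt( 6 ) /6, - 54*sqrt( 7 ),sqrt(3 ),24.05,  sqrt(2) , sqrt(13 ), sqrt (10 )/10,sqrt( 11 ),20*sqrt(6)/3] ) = [-54*sqrt(7),  -  14, sqrt( 17 )/17 , sqrt(10 ) /10, sqrt( 6 ) /6,  sqrt( 2 ), sqrt( 3), sqrt(11 ), sqrt(13),20*sqrt( 6 ) /3, 24.05]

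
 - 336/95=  - 4+44/95 = - 3.54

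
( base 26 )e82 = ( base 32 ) 9EA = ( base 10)9674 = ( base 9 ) 14238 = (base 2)10010111001010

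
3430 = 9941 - 6511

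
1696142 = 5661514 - 3965372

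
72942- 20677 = 52265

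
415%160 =95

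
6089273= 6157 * 989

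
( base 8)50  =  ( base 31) 19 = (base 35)15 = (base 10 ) 40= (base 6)104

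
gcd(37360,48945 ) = 5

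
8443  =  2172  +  6271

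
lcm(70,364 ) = 1820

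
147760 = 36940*4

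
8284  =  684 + 7600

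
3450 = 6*575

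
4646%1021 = 562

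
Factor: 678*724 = 490872 = 2^3*3^1*113^1*181^1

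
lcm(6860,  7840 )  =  54880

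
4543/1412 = 3  +  307/1412= 3.22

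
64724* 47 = 3042028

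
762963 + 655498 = 1418461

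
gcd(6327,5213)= 1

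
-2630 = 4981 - 7611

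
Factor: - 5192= -2^3*11^1*59^1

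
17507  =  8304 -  - 9203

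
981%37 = 19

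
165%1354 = 165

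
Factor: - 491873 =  - 491873^1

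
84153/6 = 14025 + 1/2 = 14025.50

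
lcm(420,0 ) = 0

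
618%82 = 44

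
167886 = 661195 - 493309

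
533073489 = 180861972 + 352211517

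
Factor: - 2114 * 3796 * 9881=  - 2^3*7^1*13^1 * 41^1*73^1 * 151^1*241^1 = - 79292495464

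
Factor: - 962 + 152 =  - 2^1*3^4*5^1 = -810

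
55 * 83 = 4565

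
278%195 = 83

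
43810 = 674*65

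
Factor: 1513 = 17^1 * 89^1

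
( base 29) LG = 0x271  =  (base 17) 22d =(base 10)625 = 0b1001110001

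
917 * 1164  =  1067388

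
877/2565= 877/2565=0.34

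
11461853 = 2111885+9349968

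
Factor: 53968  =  2^4*3373^1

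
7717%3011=1695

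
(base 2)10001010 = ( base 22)66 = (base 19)75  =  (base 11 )116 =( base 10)138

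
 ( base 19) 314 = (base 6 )5042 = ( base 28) 1BE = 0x452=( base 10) 1106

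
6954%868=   10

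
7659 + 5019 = 12678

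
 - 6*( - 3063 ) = 18378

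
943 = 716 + 227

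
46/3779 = 46/3779= 0.01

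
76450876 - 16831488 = 59619388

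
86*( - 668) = -57448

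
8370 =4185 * 2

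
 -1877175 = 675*( -2781)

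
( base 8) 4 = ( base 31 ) 4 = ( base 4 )10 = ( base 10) 4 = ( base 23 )4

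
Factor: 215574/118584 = 589/324 = 2^( - 2)*3^(-4 )*19^1*31^1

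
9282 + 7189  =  16471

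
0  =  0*1958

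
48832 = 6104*8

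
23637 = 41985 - 18348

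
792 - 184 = 608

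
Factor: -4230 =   -  2^1*3^2 * 5^1*47^1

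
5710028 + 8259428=13969456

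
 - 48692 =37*(  -  1316)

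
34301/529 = 64+ 445/529 = 64.84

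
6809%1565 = 549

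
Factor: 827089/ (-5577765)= - 3^( - 1)*5^( - 1)*19^1*101^1*431^1*371851^( - 1)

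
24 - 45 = - 21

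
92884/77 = 1206+2/7 = 1206.29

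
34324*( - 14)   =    -  480536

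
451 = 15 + 436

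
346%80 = 26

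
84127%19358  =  6695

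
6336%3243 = 3093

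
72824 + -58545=14279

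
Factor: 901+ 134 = 1035 = 3^2*5^1*23^1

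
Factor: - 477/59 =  - 3^2 * 53^1*59^ (  -  1 ) 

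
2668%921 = 826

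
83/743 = 83/743 = 0.11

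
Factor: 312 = 2^3*3^1*13^1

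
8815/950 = 9 + 53/190 =9.28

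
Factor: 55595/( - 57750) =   -  11119/11550=-2^( - 1 )*3^ ( - 1)*5^( - 2)*7^(- 1)*11^ ( - 1)*11119^1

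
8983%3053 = 2877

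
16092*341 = 5487372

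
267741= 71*3771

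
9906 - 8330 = 1576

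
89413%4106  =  3187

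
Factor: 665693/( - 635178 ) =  - 2^( - 1 )*3^ ( - 1 )* 7^1*61^1 * 1559^1*105863^ (-1) 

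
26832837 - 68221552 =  - 41388715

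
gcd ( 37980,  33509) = 1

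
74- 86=  -  12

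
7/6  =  7/6 = 1.17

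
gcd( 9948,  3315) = 3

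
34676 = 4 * 8669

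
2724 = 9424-6700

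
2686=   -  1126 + 3812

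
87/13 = 6+ 9/13 = 6.69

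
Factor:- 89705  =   - 5^1*7^1*11^1*233^1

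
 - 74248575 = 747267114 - 821515689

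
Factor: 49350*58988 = 2911057800 = 2^3*3^1*5^2*7^1*47^1*14747^1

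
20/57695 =4/11539=0.00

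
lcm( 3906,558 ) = 3906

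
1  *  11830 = 11830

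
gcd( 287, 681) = 1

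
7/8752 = 7/8752=   0.00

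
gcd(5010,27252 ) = 6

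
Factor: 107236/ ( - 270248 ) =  - 323/814 =- 2^(- 1 ) * 11^( - 1) * 17^1 * 19^1*37^( - 1 )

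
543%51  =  33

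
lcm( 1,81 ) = 81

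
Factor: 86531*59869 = 19^1*23^1*137^1*86531^1 = 5180524439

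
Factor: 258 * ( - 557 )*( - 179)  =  25723374 = 2^1*3^1*43^1*179^1 *557^1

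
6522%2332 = 1858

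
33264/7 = 4752 = 4752.00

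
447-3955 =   -  3508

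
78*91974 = 7173972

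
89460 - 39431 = 50029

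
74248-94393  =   - 20145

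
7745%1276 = 89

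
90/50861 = 90/50861= 0.00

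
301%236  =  65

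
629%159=152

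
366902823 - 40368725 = 326534098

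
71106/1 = 71106 =71106.00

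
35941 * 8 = 287528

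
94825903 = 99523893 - 4697990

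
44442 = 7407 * 6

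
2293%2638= 2293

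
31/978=31/978 = 0.03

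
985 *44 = 43340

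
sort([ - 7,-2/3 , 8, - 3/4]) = [ - 7,  -  3/4, - 2/3,8]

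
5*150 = 750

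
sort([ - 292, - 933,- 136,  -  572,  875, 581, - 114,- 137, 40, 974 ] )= [ - 933,-572, - 292, - 137, - 136 , - 114, 40,581 , 875,974 ]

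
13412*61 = 818132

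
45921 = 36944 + 8977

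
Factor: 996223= 67^1*14869^1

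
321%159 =3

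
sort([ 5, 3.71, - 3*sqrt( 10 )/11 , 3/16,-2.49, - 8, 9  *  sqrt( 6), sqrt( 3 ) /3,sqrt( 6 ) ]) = [  -  8, - 2.49,- 3*sqrt( 10)/11,3/16 , sqrt( 3 ) /3,sqrt(6 ),  3.71,5  ,  9*sqrt (6) ] 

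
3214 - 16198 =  - 12984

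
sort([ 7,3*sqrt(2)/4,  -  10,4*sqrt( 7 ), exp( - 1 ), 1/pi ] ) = [ - 10, 1/pi,  exp(  -  1),  3*sqrt( 2) /4,7,4*sqrt(7 )]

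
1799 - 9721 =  - 7922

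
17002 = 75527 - 58525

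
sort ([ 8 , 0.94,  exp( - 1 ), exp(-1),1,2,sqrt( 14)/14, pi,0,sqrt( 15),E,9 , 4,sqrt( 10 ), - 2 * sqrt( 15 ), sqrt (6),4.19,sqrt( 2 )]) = [-2*sqrt(15),  0,sqrt ( 14) /14,exp(  -  1 ), exp( - 1 ), 0.94,1, sqrt(2), 2,sqrt ( 6 ), E, pi,sqrt( 10 ),sqrt( 15 ) , 4, 4.19, 8,9]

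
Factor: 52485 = 3^1*5^1*3499^1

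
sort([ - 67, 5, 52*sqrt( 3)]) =[ - 67, 5,52*sqrt(3)]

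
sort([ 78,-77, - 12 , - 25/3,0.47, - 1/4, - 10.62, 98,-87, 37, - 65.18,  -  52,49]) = [ - 87, - 77, - 65.18, - 52, -12, - 10.62, - 25/3,-1/4, 0.47, 37, 49,  78, 98] 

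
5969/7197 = 5969/7197 = 0.83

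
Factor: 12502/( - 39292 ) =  - 7/22 = - 2^( - 1)*7^1 * 11^( - 1)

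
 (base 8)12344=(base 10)5348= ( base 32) 574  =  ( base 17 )118A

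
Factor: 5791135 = 5^1*7^1*17^1 * 9733^1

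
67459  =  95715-28256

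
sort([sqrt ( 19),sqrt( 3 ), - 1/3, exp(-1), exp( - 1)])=[ - 1/3,exp( -1 ),exp( - 1),sqrt( 3),  sqrt( 19 )]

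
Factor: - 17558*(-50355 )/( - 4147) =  - 2^1*3^3 * 5^1*11^( - 1) * 13^( - 1 )*29^ ( - 1)*373^1*8779^1  =  - 884133090/4147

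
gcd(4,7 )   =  1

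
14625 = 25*585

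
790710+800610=1591320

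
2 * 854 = 1708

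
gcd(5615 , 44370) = 5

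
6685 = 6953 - 268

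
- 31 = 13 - 44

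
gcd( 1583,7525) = 1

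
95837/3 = 95837/3 = 31945.67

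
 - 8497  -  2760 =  - 11257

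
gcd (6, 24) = 6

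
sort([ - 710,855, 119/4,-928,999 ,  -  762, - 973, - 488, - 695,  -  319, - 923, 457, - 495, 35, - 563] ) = [ - 973, - 928, - 923, - 762, - 710,-695,-563,-495, - 488, - 319,119/4, 35, 457 , 855, 999]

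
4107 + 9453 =13560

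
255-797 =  -542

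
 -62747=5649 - 68396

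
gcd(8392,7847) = 1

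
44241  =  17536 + 26705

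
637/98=13/2 =6.50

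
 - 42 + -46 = -88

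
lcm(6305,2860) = 277420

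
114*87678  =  9995292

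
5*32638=163190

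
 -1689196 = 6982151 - 8671347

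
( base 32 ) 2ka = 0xa8a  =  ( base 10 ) 2698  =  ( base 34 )2BC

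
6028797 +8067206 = 14096003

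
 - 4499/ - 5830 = 409/530 = 0.77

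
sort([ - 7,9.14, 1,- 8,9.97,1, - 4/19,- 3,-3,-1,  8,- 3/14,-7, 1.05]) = [-8, - 7, - 7,-3,-3,-1,-3/14, -4/19,1,1,1.05 , 8, 9.14,9.97]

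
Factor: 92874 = 2^1*3^1*23^1*673^1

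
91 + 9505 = 9596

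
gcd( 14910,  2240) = 70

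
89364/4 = 22341 = 22341.00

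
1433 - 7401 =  - 5968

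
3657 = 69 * 53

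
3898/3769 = 3898/3769 = 1.03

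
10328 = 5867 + 4461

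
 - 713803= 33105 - 746908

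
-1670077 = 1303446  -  2973523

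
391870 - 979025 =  - 587155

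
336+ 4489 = 4825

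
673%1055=673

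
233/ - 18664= - 233/18664 = - 0.01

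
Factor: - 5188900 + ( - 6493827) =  - 11682727 = -7^2*238423^1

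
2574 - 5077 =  - 2503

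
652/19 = 34 + 6/19 = 34.32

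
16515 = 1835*9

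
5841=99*59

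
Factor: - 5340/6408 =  - 2^(  -  1)*3^( - 1 )* 5^1 = - 5/6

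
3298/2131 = 1 + 1167/2131 = 1.55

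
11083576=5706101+5377475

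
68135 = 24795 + 43340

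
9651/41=235 + 16/41  =  235.39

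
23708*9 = 213372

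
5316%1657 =345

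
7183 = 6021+1162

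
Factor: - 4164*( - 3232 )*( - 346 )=  -  2^8*3^1*101^1*173^1*347^1 = -  4656484608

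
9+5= 14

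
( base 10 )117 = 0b1110101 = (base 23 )52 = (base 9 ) 140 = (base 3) 11100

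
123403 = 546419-423016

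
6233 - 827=5406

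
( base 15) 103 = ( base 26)8k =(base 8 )344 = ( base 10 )228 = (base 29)7P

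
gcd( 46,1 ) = 1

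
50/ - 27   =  -2 + 4/27 = -1.85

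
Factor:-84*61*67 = -343308 = - 2^2*3^1*7^1 * 61^1*67^1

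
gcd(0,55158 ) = 55158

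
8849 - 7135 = 1714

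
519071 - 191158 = 327913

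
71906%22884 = 3254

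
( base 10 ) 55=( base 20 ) 2f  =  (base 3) 2001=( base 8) 67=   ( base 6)131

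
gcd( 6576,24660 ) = 1644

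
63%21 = 0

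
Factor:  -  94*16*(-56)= 84224 = 2^8*7^1 * 47^1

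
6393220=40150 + 6353070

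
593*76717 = 45493181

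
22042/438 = 50 +71/219 = 50.32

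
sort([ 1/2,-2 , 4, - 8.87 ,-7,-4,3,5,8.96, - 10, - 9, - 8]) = [  -  10,- 9,-8.87, - 8, -7, - 4,  -  2,1/2,3,4, 5,8.96]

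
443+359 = 802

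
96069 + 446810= 542879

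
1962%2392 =1962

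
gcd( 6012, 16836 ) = 12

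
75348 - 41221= 34127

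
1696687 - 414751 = 1281936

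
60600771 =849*71379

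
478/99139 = 478/99139 = 0.00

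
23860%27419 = 23860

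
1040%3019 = 1040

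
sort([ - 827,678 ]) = [ - 827, 678]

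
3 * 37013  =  111039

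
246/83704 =123/41852   =  0.00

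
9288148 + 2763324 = 12051472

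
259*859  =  222481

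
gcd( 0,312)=312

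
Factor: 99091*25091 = 2486292281=11^1*197^1*503^1 * 2281^1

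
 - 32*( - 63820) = 2042240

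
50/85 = 10/17 = 0.59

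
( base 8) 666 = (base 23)J1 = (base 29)f3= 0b110110110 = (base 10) 438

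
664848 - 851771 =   -  186923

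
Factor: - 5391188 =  - 2^2*11^1*122527^1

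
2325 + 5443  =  7768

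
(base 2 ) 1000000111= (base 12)373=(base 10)519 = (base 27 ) j6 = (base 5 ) 4034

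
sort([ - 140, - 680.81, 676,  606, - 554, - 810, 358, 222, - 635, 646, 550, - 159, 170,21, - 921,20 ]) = [- 921,-810, - 680.81, - 635, - 554, - 159, - 140, 20, 21, 170, 222,358, 550,  606, 646, 676 ]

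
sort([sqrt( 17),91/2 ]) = [sqrt( 17),  91/2]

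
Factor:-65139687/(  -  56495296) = 2^ ( - 6 )*3^3 * 11^( - 1)*13^(  -  1)*79^1*6173^ (-1) * 30539^1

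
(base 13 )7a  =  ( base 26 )3N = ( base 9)122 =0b1100101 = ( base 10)101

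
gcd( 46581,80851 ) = 1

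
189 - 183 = 6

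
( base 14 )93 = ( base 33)3U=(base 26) 4P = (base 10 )129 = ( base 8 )201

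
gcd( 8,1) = 1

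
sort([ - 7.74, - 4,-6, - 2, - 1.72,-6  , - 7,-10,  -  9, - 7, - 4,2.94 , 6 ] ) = [-10, - 9,-7.74, - 7,  -  7, - 6 , - 6, - 4, - 4, - 2, - 1.72, 2.94,6 ]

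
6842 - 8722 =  - 1880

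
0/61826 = 0 = 0.00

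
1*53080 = 53080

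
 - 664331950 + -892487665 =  - 1556819615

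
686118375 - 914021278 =  -  227902903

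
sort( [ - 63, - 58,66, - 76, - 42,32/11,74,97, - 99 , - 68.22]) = [ - 99, - 76, - 68.22, -63, - 58, - 42,32/11, 66, 74 , 97] 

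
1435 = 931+504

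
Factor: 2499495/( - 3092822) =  - 2^( - 1)*3^1*5^1*61^( - 1)*101^( - 1)*251^( - 1 )*281^1*593^1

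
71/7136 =71/7136 = 0.01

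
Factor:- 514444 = -2^2*7^1*  19^1*967^1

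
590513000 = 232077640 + 358435360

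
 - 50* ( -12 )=600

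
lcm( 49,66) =3234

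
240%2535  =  240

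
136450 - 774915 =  - 638465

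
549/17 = 32+5/17 = 32.29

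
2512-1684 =828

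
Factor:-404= - 2^2*101^1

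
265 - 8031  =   - 7766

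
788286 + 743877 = 1532163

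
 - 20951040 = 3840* ( - 5456)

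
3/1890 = 1/630 = 0.00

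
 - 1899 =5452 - 7351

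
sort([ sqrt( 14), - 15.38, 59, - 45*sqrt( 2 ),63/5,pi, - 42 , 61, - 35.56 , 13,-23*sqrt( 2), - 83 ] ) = [-83,-45 * sqrt( 2 ),-42, - 35.56, - 23*sqrt (2), - 15.38, pi,sqrt( 14 ) , 63/5,13, 59, 61]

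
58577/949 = 58577/949 = 61.72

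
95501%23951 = 23648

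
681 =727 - 46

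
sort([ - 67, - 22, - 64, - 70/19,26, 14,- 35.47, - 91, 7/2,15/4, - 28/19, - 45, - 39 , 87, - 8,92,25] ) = [ - 91, - 67, - 64 ,-45, - 39, - 35.47, - 22, - 8, - 70/19, - 28/19,7/2,15/4,  14,25,26, 87,92] 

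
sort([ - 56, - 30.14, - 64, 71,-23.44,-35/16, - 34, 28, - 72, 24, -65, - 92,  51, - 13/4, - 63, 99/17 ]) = [ - 92, - 72, - 65,-64, - 63, - 56, - 34,-30.14, - 23.44,  -  13/4, - 35/16, 99/17,24,28, 51 , 71]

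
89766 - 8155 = 81611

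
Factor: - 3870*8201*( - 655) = 20788304850  =  2^1*3^2*5^2* 43^1*59^1*131^1*139^1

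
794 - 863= - 69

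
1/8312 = 1/8312 = 0.00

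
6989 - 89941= -82952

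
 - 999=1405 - 2404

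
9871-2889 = 6982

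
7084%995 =119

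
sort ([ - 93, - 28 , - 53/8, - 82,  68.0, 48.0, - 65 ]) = [ - 93 , - 82,-65,  -  28, - 53/8,48.0,68.0] 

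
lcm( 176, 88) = 176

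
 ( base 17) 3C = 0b111111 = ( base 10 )63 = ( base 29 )25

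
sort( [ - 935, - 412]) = [ - 935, - 412]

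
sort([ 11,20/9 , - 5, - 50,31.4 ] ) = [ - 50, - 5 , 20/9,11  ,  31.4 ] 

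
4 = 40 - 36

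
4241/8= 530 + 1/8 = 530.12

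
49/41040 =49/41040 = 0.00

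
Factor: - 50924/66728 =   -  2^(-1 )*19^( - 1 ) * 29^1 = - 29/38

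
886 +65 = 951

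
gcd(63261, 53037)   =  639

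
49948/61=818 + 50/61 = 818.82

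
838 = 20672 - 19834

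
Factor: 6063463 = 7^1*197^1*4397^1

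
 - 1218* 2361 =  - 2875698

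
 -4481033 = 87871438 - 92352471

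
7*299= 2093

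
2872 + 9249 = 12121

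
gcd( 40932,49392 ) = 36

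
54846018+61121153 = 115967171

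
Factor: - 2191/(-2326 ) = 2^( - 1 )*7^1 * 313^1* 1163^( - 1 ) 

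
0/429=0=0.00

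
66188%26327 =13534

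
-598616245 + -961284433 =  - 1559900678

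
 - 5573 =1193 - 6766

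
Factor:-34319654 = -2^1*79^1*281^1*773^1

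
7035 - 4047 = 2988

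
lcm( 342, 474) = 27018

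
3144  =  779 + 2365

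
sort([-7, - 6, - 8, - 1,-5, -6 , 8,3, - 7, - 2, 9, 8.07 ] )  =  [ - 8, - 7,-7 , - 6,-6,-5, - 2,- 1,3,8,8.07, 9 ] 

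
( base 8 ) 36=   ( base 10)30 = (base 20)1a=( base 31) u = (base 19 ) 1b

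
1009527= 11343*89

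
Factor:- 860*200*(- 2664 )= 458208000= 2^8*3^2*5^3*37^1*43^1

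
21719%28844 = 21719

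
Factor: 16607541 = 3^1  *  23^1*233^1*1033^1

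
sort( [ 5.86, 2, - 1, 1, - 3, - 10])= [ - 10, - 3, - 1, 1, 2, 5.86]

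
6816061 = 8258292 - 1442231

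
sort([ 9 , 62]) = [9,  62]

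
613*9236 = 5661668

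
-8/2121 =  - 8/2121 = - 0.00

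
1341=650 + 691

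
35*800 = 28000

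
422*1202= 507244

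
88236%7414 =6682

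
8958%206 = 100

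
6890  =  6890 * 1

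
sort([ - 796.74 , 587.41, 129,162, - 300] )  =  [-796.74, - 300, 129,162,587.41]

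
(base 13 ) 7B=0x66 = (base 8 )146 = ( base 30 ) 3C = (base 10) 102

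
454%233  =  221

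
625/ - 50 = -25/2= - 12.50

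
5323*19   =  101137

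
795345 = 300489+494856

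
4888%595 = 128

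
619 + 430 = 1049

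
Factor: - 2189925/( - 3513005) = 3^2*5^1 *19^ ( - 1)*9733^1*36979^( - 1) = 437985/702601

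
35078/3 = 11692 + 2/3  =  11692.67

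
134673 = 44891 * 3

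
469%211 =47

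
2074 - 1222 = 852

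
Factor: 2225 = 5^2*89^1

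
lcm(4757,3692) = 247364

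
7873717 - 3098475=4775242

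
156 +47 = 203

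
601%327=274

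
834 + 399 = 1233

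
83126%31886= 19354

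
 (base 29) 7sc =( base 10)6711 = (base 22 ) dj1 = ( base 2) 1101000110111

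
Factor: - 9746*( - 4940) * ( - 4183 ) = - 2^3 * 5^1*11^1*13^1 * 19^1 * 47^1 *89^1 * 443^1 = - 201391538920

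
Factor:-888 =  - 2^3*3^1* 37^1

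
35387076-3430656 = 31956420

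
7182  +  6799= 13981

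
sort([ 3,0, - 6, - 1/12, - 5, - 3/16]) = [  -  6,- 5 , - 3/16, - 1/12,0,  3] 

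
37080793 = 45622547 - 8541754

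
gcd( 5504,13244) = 172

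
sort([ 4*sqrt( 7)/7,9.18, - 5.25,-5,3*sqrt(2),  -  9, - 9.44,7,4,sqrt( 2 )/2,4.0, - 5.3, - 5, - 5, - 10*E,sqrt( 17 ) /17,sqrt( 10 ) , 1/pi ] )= [ - 10*E , - 9.44, - 9, - 5.3, - 5.25, - 5, - 5,-5, sqrt(17)/17, 1/pi , sqrt( 2)/2 , 4* sqrt( 7)/7,  sqrt(10 ), 4,4.0 , 3*sqrt(2 ),7,9.18]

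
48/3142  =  24/1571 = 0.02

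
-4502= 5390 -9892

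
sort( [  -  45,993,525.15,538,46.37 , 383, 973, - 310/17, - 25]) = [- 45, - 25, -310/17,46.37, 383,525.15,  538,973 , 993]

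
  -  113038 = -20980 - 92058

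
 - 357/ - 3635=357/3635= 0.10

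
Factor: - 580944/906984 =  - 2^1*3^(-2) * 7^2*17^ ( - 1)  =  - 98/153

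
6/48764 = 3/24382 = 0.00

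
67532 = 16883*4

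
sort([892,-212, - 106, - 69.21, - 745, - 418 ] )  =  [  -  745,  -  418,  -  212,- 106,-69.21, 892] 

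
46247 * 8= 369976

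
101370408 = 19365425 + 82004983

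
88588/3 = 88588/3 = 29529.33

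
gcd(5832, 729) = 729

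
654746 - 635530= 19216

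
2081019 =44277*47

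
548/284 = 1+ 66/71 = 1.93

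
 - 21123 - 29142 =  - 50265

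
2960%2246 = 714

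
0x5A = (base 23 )3L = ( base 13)6c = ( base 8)132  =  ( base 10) 90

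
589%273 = 43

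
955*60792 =58056360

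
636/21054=106/3509 = 0.03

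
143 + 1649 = 1792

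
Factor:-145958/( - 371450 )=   167/425 =5^( - 2)*17^ (  -  1 )*167^1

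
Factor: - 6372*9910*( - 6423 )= 2^3*3^4*5^1*59^1*991^1*2141^1 = 405590097960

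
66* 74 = 4884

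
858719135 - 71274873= 787444262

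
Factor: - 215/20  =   - 43/4 = - 2^ (- 2)*43^1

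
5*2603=13015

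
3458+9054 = 12512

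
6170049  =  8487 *727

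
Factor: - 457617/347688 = -152539/115896 = -2^ ( - 3)*3^( - 1 ) * 11^( - 1) * 439^(-1 ) * 152539^1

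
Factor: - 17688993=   -3^1*7^1*17^1*49549^1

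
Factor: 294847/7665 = 577/15  =  3^( - 1)*5^ (-1 )*577^1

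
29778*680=20249040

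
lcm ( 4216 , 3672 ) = 113832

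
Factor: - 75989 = - 75989^1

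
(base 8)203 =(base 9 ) 155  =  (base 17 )7c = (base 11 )10a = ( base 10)131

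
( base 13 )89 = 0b1110001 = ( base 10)113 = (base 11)a3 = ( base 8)161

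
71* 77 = 5467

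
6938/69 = 6938/69 = 100.55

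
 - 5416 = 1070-6486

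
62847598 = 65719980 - 2872382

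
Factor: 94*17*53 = 84694 = 2^1 * 17^1 * 47^1*53^1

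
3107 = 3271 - 164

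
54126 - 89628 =-35502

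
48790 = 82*595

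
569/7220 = 569/7220 = 0.08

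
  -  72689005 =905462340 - 978151345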